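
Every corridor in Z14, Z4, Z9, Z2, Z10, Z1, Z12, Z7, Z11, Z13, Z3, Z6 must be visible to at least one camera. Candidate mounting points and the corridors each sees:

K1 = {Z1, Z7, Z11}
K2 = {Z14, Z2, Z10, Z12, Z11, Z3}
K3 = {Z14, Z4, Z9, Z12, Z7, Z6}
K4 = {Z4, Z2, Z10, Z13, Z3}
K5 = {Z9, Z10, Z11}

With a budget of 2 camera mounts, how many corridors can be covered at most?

10

Choosing K2, K3 covers {Z14, Z4, Z9, Z2, Z10, Z12, Z7, Z11, Z3, Z6} — 10 corridors.
No choice of 2 camera mounts does better; here Z1, Z13 are left uncovered.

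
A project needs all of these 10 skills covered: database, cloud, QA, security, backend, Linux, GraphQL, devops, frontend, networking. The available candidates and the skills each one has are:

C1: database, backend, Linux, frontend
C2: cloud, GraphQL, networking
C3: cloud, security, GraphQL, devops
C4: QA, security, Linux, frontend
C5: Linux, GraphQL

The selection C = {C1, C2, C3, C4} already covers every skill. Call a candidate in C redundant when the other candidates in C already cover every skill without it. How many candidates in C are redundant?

Drop C1: database, backend uncovered — not redundant.
Drop C2: networking uncovered — not redundant.
Drop C3: devops uncovered — not redundant.
Drop C4: QA uncovered — not redundant.
None of the candidates in C is redundant.

0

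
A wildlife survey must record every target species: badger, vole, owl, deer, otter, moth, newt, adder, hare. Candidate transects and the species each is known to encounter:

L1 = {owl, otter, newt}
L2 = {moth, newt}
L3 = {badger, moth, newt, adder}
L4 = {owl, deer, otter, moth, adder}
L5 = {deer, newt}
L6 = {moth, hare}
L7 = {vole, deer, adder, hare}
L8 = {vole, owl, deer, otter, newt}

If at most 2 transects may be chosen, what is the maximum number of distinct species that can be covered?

Choosing L3, L8 covers {badger, vole, owl, deer, otter, moth, newt, adder} — 8 species.
No choice of 2 transects does better; here hare is left uncovered.

8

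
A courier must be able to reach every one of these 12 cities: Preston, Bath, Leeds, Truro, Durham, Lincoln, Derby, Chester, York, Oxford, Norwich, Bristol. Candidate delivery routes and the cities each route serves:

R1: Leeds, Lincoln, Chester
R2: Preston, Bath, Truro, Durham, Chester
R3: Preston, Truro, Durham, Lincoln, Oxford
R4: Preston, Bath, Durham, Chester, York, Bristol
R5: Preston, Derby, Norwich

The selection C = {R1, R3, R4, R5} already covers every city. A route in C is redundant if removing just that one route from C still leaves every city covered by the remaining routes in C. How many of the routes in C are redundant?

Drop R1: Leeds uncovered — not redundant.
Drop R3: Truro, Oxford uncovered — not redundant.
Drop R4: Bath, York, Bristol uncovered — not redundant.
Drop R5: Derby, Norwich uncovered — not redundant.
None of the routes in C is redundant.

0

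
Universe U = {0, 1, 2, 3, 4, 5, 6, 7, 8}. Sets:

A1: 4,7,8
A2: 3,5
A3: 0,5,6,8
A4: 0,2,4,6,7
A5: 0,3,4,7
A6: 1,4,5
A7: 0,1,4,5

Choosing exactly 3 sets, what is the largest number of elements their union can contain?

Choosing A1, A2, A4 covers {0, 2, 3, 4, 5, 6, 7, 8} — 8 elements.
No choice of 3 sets does better; here 1 is left uncovered.

8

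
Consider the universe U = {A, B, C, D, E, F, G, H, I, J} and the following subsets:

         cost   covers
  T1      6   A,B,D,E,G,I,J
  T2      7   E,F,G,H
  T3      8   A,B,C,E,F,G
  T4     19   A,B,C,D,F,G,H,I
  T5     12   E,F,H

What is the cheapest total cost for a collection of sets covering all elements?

21

T1, T2, T3 cover every element at cost 6 + 7 + 8 = 21.
Any cover uses at least 2 sets; among all covering selections none totals below 21.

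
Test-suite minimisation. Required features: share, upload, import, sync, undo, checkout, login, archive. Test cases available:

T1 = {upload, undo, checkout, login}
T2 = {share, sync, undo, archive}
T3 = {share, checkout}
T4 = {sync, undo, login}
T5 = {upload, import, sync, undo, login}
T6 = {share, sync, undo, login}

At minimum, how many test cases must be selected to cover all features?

T1, T2, T5 together cover {share, upload, import, sync, undo, checkout, login, archive} — every feature.
No 2 of the 6 test cases cover everything (all 15 pairs fall short), so 3 is minimum.

3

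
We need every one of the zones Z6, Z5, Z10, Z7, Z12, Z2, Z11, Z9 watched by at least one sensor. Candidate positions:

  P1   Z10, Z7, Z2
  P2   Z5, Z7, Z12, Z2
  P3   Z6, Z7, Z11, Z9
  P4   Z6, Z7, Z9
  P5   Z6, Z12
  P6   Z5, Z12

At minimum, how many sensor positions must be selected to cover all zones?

P1, P2, P3 together cover {Z6, Z5, Z10, Z7, Z12, Z2, Z11, Z9} — every zone.
No 2 of the 6 sensor positions cover everything (all 15 pairs fall short), so 3 is minimum.

3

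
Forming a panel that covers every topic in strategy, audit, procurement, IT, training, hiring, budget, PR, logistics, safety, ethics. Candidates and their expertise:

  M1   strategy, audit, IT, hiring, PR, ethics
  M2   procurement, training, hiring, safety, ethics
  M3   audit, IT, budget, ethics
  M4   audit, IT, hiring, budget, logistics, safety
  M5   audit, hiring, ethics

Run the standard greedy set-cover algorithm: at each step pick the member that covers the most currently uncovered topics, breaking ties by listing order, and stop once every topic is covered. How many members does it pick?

Pick 1: M1 covers 6 new topics (strategy, audit, IT, hiring, PR, ethics).
Pick 2: M2 covers 3 new topics (procurement, training, safety).
Pick 3: M4 covers 2 new topics (budget, logistics).
Greedy uses 3 members.

3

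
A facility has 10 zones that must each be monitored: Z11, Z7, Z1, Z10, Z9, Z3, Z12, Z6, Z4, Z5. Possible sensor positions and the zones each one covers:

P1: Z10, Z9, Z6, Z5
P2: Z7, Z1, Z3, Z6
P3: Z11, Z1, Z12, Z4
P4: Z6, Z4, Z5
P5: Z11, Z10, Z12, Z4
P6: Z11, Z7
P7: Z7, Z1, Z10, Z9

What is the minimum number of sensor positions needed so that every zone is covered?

P1, P2, P3 together cover {Z11, Z7, Z1, Z10, Z9, Z3, Z12, Z6, Z4, Z5} — every zone.
No 2 of the 7 sensor positions cover everything (all 21 pairs fall short), so 3 is minimum.

3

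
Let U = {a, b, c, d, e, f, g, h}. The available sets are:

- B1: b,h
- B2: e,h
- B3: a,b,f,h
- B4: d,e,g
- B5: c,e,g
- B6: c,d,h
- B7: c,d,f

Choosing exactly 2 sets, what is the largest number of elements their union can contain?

Choosing B3, B4 covers {a, b, d, e, f, g, h} — 7 elements.
No choice of 2 sets does better; here c is left uncovered.

7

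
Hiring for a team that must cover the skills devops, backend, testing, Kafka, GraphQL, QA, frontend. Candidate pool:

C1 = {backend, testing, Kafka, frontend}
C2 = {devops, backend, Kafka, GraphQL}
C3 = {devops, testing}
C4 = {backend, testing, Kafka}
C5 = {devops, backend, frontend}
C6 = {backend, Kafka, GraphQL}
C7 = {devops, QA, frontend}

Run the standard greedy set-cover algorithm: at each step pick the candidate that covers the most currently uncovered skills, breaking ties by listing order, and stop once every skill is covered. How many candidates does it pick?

3

Pick 1: C1 covers 4 new skills (backend, testing, Kafka, frontend).
Pick 2: C2 covers 2 new skills (devops, GraphQL).
Pick 3: C7 covers 1 new skills (QA).
Greedy uses 3 candidates.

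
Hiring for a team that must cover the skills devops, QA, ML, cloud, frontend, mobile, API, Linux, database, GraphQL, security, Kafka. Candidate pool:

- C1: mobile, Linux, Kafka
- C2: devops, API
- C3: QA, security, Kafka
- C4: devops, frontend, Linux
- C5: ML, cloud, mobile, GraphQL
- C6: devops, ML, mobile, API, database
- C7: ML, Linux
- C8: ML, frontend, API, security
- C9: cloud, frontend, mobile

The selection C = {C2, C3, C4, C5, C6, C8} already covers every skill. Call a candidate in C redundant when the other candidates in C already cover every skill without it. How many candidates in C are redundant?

2

Drop C2: the rest still cover every skill — redundant.
Drop C3: QA, Kafka uncovered — not redundant.
Drop C4: Linux uncovered — not redundant.
Drop C5: cloud, GraphQL uncovered — not redundant.
Drop C6: database uncovered — not redundant.
Drop C8: the rest still cover every skill — redundant.
2 redundant: C2, C8.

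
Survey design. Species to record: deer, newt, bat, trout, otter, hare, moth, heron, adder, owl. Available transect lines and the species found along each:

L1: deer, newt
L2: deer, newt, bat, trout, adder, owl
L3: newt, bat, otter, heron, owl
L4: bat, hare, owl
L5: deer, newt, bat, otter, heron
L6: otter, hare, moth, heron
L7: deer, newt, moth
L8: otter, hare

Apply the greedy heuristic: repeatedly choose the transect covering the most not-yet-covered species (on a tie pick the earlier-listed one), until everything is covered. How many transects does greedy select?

Pick 1: L2 covers 6 new species (deer, newt, bat, trout, adder, owl).
Pick 2: L6 covers 4 new species (otter, hare, moth, heron).
Greedy uses 2 transects.

2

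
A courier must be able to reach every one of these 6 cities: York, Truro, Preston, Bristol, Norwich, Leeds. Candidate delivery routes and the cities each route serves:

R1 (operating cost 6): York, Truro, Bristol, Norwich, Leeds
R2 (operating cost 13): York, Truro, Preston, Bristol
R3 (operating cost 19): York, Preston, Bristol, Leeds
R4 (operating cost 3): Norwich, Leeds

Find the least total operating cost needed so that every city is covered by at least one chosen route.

16

R2, R4 cover every city at operating cost 13 + 3 = 16.
Any cover uses at least 2 routes; among all covering selections none totals below 16.
Greedy by coverage-per-operating cost would pick R1, R2 for 19 — worse than the optimum 16.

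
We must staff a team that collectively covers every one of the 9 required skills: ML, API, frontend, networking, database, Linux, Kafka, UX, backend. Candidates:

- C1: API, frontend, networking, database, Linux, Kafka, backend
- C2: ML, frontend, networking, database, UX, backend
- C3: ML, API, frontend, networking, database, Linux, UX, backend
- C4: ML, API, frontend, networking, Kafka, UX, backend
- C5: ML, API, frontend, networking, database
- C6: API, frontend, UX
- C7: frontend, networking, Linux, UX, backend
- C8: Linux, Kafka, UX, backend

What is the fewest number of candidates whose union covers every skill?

C1, C2 together cover {ML, API, frontend, networking, database, Linux, Kafka, UX, backend} — every skill.
No single candidate contains all 9 skills, so 2 is optimal.

2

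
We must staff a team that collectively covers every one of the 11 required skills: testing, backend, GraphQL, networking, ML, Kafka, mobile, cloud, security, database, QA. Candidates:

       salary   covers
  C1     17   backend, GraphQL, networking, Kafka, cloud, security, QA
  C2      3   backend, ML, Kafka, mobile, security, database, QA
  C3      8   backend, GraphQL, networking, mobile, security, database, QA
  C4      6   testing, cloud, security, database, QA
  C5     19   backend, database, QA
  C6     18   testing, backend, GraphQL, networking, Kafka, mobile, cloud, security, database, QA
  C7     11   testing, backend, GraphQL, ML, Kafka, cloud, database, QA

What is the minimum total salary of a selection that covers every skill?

17

C2, C3, C4 cover every skill at salary 3 + 8 + 6 = 17.
Any cover uses at least 2 candidates; among all covering selections none totals below 17.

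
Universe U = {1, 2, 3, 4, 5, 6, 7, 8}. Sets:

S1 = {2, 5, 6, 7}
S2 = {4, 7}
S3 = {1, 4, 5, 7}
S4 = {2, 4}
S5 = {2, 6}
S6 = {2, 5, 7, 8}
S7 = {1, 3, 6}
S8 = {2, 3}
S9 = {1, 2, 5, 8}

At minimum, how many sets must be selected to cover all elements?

S2, S6, S7 together cover {1, 2, 3, 4, 5, 6, 7, 8} — every element.
No 2 of the 9 sets cover everything (all 36 pairs fall short), so 3 is minimum.
Greedy (largest uncovered first) would take S1, S3, S6, S7 — 4 sets — but 3 suffice.

3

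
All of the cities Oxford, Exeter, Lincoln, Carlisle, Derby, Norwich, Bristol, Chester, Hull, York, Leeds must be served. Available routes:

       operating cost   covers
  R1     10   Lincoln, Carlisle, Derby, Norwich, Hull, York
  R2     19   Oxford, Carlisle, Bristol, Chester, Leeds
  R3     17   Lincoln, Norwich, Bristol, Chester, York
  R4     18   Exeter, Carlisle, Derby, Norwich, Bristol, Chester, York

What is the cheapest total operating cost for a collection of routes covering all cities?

R1, R2, R4 cover every city at operating cost 10 + 19 + 18 = 47.
Any cover uses at least 3 routes; among all covering selections none totals below 47.

47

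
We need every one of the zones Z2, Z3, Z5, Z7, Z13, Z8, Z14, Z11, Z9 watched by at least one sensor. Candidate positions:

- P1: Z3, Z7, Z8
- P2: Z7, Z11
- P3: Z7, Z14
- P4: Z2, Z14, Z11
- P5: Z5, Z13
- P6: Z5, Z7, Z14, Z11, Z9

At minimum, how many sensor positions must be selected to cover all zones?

4

P1, P4, P5, P6 together cover {Z2, Z3, Z5, Z7, Z13, Z8, Z14, Z11, Z9} — every zone.
No 3 of the 6 sensor positions cover everything (all 20 triples fall short), so 4 is minimum.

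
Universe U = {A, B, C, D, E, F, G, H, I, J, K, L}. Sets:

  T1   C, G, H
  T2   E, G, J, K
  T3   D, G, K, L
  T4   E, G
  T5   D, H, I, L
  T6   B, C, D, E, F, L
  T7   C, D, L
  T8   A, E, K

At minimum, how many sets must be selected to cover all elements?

T2, T5, T6, T8 together cover {A, B, C, D, E, F, G, H, I, J, K, L} — every element.
No 3 of the 8 sets cover everything (all 56 triples fall short), so 4 is minimum.

4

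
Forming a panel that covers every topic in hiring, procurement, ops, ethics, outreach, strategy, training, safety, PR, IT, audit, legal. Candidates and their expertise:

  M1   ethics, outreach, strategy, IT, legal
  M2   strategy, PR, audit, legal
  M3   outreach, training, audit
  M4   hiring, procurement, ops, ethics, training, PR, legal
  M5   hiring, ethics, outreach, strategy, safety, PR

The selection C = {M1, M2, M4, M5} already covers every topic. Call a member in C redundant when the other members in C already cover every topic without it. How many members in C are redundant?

0

Drop M1: IT uncovered — not redundant.
Drop M2: audit uncovered — not redundant.
Drop M4: procurement, ops, training uncovered — not redundant.
Drop M5: safety uncovered — not redundant.
None of the members in C is redundant.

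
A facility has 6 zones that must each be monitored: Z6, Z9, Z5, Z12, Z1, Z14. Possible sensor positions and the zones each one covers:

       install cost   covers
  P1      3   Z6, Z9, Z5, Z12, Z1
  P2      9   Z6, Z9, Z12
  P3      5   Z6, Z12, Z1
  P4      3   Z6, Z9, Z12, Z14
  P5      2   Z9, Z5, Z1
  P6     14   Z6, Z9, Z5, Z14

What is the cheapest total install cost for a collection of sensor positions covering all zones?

P4, P5 cover every zone at install cost 3 + 2 = 5.
Any cover uses at least 2 sensor positions; among all covering selections none totals below 5.
Greedy by coverage-per-install cost would pick P1, P4 for 6 — worse than the optimum 5.

5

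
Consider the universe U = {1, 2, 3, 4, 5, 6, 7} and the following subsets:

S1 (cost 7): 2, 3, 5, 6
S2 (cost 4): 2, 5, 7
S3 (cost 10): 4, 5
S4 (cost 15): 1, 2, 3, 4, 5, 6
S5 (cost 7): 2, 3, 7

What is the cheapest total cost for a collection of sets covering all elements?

19

S2, S4 cover every element at cost 4 + 15 = 19.
Any cover uses at least 2 sets; among all covering selections none totals below 19.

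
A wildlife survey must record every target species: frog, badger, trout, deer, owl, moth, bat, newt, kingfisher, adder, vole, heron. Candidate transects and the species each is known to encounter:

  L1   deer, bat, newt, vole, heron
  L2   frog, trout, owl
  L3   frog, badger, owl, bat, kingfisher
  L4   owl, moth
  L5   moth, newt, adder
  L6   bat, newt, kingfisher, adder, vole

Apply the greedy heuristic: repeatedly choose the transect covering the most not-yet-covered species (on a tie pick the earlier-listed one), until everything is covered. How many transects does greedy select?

4

Pick 1: L1 covers 5 new species (deer, bat, newt, vole, heron).
Pick 2: L3 covers 4 new species (frog, badger, owl, kingfisher).
Pick 3: L5 covers 2 new species (moth, adder).
Pick 4: L2 covers 1 new species (trout).
Greedy uses 4 transects.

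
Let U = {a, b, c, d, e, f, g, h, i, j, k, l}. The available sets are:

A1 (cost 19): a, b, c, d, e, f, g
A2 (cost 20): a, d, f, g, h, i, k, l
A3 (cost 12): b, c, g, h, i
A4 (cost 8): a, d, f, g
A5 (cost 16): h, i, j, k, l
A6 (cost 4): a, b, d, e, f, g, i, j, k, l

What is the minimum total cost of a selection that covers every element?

16

A3, A6 cover every element at cost 12 + 4 = 16.
Any cover uses at least 2 sets; among all covering selections none totals below 16.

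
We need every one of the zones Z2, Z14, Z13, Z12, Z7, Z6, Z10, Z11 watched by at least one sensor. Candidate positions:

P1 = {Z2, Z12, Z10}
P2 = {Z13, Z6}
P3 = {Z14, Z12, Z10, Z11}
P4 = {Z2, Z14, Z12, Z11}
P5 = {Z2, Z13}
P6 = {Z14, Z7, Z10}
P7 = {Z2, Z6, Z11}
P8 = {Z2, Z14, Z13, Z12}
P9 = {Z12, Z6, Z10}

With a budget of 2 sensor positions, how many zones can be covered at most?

6

Choosing P2, P3 covers {Z14, Z13, Z12, Z6, Z10, Z11} — 6 zones.
No choice of 2 sensor positions does better; here Z2, Z7 are left uncovered.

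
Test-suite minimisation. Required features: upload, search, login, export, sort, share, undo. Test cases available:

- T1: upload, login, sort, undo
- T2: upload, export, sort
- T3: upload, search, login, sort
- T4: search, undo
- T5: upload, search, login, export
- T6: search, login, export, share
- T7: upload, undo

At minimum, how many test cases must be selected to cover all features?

2

T1, T6 together cover {upload, search, login, export, sort, share, undo} — every feature.
No single test case contains all 7 features, so 2 is optimal.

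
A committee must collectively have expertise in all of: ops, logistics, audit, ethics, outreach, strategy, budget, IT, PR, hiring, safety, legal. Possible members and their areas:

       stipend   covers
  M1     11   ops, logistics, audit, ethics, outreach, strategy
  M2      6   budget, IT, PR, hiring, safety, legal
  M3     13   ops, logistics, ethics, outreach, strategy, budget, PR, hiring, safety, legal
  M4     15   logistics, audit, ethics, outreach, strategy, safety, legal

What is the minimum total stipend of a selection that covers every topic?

17

M1, M2 cover every topic at stipend 11 + 6 = 17.
Any cover uses at least 2 members; among all covering selections none totals below 17.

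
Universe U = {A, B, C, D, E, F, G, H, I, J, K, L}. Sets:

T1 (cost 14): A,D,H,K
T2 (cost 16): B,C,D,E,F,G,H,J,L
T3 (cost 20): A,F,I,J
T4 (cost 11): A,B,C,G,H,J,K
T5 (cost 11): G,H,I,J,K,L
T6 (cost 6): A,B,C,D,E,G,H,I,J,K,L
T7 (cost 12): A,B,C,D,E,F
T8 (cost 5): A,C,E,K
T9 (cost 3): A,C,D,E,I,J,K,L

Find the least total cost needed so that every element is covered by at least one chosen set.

18

T6, T7 cover every element at cost 6 + 12 = 18.
Any cover uses at least 2 sets; among all covering selections none totals below 18.
Greedy by coverage-per-cost would pick T9, T6, T7 for 21 — worse than the optimum 18.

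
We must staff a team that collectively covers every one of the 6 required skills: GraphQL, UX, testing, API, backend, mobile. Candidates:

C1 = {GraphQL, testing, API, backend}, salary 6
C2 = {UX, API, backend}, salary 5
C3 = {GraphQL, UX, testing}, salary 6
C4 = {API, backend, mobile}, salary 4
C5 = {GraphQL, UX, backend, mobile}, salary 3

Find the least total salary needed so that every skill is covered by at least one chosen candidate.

9

C1, C5 cover every skill at salary 6 + 3 = 9.
Any cover uses at least 2 candidates; among all covering selections none totals below 9.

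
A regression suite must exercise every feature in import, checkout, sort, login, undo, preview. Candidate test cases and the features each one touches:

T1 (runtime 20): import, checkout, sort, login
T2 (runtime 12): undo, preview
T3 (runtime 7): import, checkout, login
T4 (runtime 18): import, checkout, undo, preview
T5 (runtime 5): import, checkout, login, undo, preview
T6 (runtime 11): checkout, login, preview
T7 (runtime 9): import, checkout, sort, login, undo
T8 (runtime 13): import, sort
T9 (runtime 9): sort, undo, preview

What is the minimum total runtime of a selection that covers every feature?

14

T5, T7 cover every feature at runtime 5 + 9 = 14.
Any cover uses at least 2 test cases; among all covering selections none totals below 14.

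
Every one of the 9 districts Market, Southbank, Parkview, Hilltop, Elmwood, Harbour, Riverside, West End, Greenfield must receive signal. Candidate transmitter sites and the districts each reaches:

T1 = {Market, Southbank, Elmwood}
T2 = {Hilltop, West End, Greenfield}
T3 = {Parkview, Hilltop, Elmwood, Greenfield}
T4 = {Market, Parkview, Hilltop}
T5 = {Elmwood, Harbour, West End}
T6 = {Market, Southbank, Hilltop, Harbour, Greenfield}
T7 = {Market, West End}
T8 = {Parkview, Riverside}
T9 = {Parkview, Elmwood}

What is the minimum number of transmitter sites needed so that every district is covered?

T5, T6, T8 together cover {Market, Southbank, Parkview, Hilltop, Elmwood, Harbour, Riverside, West End, Greenfield} — every district.
No 2 of the 9 transmitter sites cover everything (all 36 pairs fall short), so 3 is minimum.

3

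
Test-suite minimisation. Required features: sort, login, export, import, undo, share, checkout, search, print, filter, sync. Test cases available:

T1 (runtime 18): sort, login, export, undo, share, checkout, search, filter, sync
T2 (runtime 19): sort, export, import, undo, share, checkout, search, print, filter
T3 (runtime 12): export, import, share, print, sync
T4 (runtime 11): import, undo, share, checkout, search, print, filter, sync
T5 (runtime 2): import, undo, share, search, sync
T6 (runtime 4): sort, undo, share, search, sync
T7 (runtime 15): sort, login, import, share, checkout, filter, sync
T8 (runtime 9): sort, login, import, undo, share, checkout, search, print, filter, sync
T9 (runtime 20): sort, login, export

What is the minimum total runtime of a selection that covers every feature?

T3, T8 cover every feature at runtime 12 + 9 = 21.
Any cover uses at least 2 test cases; among all covering selections none totals below 21.

21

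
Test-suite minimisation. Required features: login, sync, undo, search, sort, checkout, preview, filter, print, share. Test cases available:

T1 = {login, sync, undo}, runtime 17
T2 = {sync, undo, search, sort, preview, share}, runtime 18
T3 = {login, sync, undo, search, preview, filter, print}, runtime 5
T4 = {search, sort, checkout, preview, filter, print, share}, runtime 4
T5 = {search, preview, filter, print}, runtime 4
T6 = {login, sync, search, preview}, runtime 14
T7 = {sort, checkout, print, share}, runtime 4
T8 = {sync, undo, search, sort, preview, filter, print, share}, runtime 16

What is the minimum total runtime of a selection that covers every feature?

T3, T4 cover every feature at runtime 5 + 4 = 9.
Any cover uses at least 2 test cases; among all covering selections none totals below 9.

9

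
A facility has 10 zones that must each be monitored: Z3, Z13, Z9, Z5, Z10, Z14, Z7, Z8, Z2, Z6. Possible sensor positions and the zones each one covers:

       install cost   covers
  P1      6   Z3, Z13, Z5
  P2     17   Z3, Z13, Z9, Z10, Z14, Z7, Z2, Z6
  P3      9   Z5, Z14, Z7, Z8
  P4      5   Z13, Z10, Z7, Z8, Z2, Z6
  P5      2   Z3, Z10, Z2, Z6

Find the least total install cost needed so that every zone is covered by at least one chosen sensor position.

26

P2, P3 cover every zone at install cost 17 + 9 = 26.
Any cover uses at least 2 sensor positions; among all covering selections none totals below 26.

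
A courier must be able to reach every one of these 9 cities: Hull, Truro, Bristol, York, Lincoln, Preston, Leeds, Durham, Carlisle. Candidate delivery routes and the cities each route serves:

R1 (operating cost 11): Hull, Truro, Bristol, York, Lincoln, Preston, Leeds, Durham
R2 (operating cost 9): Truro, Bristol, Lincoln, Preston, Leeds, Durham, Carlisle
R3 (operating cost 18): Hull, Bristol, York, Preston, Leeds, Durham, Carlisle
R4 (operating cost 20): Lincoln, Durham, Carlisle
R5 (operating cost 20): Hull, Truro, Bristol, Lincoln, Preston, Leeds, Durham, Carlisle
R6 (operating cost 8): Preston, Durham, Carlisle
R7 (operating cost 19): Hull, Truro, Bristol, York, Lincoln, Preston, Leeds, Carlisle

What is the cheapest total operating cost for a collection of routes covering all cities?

R1, R6 cover every city at operating cost 11 + 8 = 19.
Any cover uses at least 2 routes; among all covering selections none totals below 19.
Greedy by coverage-per-operating cost would pick R2, R1 for 20 — worse than the optimum 19.

19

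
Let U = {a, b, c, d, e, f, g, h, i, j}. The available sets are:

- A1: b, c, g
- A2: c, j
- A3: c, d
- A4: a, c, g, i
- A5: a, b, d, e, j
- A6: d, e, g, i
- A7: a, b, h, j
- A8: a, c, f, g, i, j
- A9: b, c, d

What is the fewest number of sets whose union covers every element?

3

A5, A7, A8 together cover {a, b, c, d, e, f, g, h, i, j} — every element.
No 2 of the 9 sets cover everything (all 36 pairs fall short), so 3 is minimum.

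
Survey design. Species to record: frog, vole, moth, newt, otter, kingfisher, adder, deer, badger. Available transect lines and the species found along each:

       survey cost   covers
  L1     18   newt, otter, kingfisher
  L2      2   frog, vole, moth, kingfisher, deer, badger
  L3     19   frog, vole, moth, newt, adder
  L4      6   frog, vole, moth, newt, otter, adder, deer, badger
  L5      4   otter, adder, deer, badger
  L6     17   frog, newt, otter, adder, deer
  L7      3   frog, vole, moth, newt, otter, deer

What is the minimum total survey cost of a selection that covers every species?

L2, L4 cover every species at survey cost 2 + 6 = 8.
Any cover uses at least 2 transects; among all covering selections none totals below 8.
Greedy by coverage-per-survey cost would pick L2, L7, L5 for 9 — worse than the optimum 8.

8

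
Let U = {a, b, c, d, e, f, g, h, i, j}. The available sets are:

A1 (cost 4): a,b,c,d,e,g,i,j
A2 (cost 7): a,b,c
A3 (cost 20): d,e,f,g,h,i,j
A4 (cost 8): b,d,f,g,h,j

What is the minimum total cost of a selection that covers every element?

A1, A4 cover every element at cost 4 + 8 = 12.
Any cover uses at least 2 sets; among all covering selections none totals below 12.

12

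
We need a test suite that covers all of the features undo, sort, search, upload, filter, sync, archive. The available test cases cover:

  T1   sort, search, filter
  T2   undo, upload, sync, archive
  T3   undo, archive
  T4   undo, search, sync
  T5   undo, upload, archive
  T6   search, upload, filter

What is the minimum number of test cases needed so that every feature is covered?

T1, T2 together cover {undo, sort, search, upload, filter, sync, archive} — every feature.
No single test case contains all 7 features, so 2 is optimal.

2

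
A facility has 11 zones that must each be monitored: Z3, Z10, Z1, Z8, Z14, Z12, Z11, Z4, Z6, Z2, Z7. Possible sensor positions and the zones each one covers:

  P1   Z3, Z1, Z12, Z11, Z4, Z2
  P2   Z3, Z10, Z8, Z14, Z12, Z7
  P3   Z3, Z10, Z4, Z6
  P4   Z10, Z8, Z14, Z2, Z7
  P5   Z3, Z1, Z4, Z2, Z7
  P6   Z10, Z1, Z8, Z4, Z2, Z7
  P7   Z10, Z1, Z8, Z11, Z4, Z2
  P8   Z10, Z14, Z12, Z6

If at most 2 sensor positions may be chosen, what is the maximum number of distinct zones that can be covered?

10

Choosing P1, P2 covers {Z3, Z10, Z1, Z8, Z14, Z12, Z11, Z4, Z2, Z7} — 10 zones.
No choice of 2 sensor positions does better; here Z6 is left uncovered.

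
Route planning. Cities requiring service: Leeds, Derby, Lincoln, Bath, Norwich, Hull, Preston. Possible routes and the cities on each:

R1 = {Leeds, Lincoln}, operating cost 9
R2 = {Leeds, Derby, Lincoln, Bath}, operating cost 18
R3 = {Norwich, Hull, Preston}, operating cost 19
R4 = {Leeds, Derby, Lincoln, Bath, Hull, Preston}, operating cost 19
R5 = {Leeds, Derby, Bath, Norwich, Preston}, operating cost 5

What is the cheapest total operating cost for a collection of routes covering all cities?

R4, R5 cover every city at operating cost 19 + 5 = 24.
Any cover uses at least 2 routes; among all covering selections none totals below 24.

24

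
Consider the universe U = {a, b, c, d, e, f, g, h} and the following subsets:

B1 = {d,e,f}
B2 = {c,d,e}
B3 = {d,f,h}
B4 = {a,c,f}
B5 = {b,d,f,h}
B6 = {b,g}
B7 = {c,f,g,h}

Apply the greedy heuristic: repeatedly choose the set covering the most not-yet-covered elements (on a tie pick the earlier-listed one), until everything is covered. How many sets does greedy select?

Pick 1: B5 covers 4 new elements (b, d, f, h).
Pick 2: B2 covers 2 new elements (c, e).
Pick 3: B4 covers 1 new elements (a).
Pick 4: B6 covers 1 new elements (g).
Greedy uses 4 sets.

4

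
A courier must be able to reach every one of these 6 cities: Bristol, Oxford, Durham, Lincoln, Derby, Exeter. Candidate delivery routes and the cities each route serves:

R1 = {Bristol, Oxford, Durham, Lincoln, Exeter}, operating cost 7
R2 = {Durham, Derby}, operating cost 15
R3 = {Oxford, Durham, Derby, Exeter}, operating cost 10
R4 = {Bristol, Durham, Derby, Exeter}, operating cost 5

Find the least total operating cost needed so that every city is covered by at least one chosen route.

12

R1, R4 cover every city at operating cost 7 + 5 = 12.
Any cover uses at least 2 routes; among all covering selections none totals below 12.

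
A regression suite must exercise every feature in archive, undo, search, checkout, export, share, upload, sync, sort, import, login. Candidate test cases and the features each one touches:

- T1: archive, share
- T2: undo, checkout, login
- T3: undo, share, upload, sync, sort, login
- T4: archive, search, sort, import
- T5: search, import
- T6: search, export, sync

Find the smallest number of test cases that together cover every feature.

T2, T3, T4, T6 together cover {archive, undo, search, checkout, export, share, upload, sync, sort, import, login} — every feature.
No 3 of the 6 test cases cover everything (all 20 triples fall short), so 4 is minimum.

4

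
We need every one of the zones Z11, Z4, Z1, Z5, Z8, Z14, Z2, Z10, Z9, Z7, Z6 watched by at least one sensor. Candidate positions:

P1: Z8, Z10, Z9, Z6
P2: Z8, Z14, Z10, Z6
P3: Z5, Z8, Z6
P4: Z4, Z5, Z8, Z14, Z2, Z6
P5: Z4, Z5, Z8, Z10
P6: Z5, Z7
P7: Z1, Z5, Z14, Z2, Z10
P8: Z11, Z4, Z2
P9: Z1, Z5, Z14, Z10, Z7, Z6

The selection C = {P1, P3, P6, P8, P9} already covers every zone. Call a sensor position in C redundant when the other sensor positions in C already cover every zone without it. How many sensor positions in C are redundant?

Drop P1: Z9 uncovered — not redundant.
Drop P3: the rest still cover every zone — redundant.
Drop P6: the rest still cover every zone — redundant.
Drop P8: Z11, Z4, Z2 uncovered — not redundant.
Drop P9: Z1, Z14 uncovered — not redundant.
2 redundant: P3, P6.

2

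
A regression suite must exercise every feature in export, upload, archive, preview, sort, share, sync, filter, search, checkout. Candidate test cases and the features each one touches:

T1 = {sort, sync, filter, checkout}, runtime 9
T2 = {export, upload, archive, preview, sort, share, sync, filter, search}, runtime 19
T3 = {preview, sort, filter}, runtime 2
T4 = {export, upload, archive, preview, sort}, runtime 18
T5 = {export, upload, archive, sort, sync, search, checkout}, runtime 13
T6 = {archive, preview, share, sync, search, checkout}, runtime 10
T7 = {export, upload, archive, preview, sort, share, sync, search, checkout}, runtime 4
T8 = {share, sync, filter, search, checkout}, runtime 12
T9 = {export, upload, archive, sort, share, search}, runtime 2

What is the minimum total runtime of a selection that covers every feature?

6

T3, T7 cover every feature at runtime 2 + 4 = 6.
Any cover uses at least 2 test cases; among all covering selections none totals below 6.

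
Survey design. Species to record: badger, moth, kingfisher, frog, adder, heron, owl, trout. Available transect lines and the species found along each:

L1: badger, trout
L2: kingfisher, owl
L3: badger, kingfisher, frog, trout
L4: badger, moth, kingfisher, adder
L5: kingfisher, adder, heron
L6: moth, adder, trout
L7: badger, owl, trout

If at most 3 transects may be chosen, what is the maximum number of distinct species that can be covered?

Choosing L2, L3, L4 covers {badger, moth, kingfisher, frog, adder, owl, trout} — 7 species.
No choice of 3 transects does better; here heron is left uncovered.

7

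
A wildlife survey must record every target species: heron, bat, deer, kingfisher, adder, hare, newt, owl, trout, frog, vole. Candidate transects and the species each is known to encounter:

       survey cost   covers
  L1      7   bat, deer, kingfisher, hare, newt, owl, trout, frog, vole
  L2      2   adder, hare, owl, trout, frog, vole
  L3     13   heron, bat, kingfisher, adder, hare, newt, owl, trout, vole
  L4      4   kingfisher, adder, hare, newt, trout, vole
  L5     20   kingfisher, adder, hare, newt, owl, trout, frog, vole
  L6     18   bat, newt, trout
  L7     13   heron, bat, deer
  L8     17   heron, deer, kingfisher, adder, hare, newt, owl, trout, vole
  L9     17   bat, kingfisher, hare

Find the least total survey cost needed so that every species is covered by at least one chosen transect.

L2, L4, L7 cover every species at survey cost 2 + 4 + 13 = 19.
Any cover uses at least 2 transects; among all covering selections none totals below 19.
Greedy by coverage-per-survey cost would pick L2, L1, L3 for 22 — worse than the optimum 19.

19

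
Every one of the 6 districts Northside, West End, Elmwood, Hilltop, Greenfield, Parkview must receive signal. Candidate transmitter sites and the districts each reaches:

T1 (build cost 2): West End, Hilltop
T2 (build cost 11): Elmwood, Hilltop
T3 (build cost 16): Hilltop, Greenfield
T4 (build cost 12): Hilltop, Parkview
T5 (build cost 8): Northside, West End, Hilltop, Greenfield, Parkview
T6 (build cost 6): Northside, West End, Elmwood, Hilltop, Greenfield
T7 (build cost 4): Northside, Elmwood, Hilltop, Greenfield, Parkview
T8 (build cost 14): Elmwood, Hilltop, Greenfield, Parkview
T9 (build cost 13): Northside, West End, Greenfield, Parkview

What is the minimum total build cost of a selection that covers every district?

T1, T7 cover every district at build cost 2 + 4 = 6.
Any cover uses at least 2 transmitter sites; among all covering selections none totals below 6.

6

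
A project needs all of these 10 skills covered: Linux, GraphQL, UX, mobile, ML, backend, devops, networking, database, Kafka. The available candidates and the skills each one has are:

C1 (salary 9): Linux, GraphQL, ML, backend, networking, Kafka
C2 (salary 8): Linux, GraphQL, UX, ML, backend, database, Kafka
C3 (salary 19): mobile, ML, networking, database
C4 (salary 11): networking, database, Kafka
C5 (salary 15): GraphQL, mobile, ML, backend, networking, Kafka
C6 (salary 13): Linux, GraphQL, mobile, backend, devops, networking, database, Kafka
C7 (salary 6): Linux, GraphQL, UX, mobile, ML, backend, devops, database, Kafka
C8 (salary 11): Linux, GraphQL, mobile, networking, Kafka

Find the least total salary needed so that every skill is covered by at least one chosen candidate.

15

C1, C7 cover every skill at salary 9 + 6 = 15.
Any cover uses at least 2 candidates; among all covering selections none totals below 15.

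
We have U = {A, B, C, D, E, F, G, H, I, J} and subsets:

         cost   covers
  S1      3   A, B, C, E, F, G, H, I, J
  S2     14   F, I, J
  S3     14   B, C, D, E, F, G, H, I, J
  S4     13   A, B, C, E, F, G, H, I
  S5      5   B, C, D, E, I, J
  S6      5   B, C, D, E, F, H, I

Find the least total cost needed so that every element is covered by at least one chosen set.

8

S1, S5 cover every element at cost 3 + 5 = 8.
Any cover uses at least 2 sets; among all covering selections none totals below 8.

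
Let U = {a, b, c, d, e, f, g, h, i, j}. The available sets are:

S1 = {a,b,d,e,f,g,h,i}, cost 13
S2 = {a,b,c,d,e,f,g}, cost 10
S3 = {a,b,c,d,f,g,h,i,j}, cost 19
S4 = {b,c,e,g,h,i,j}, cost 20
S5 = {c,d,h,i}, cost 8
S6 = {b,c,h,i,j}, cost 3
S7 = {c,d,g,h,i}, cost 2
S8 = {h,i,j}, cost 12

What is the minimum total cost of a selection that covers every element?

S2, S6 cover every element at cost 10 + 3 = 13.
Any cover uses at least 2 sets; among all covering selections none totals below 13.
Greedy by coverage-per-cost would pick S7, S6, S2 for 15 — worse than the optimum 13.

13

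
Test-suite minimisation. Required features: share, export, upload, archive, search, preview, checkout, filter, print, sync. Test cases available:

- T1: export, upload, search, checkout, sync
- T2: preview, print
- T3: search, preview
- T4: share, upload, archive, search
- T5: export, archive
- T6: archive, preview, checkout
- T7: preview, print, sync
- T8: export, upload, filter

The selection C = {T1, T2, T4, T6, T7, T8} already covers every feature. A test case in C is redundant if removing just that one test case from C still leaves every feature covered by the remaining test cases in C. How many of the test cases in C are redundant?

Drop T1: the rest still cover every feature — redundant.
Drop T2: the rest still cover every feature — redundant.
Drop T4: share uncovered — not redundant.
Drop T6: the rest still cover every feature — redundant.
Drop T7: the rest still cover every feature — redundant.
Drop T8: filter uncovered — not redundant.
4 redundant: T1, T2, T6, T7.

4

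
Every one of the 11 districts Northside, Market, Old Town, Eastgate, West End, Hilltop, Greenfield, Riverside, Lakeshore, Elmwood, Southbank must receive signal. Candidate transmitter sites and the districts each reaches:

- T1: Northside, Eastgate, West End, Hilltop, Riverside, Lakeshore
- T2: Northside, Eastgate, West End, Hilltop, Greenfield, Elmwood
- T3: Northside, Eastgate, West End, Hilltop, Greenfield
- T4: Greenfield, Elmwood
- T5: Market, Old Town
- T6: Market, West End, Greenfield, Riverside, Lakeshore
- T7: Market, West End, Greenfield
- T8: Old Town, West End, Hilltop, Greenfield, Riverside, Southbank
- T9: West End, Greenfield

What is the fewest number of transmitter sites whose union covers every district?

T2, T6, T8 together cover {Northside, Market, Old Town, Eastgate, West End, Hilltop, Greenfield, Riverside, Lakeshore, Elmwood, Southbank} — every district.
No 2 of the 9 transmitter sites cover everything (all 36 pairs fall short), so 3 is minimum.
Greedy (largest uncovered first) would take T1, T8, T2, T5 — 4 transmitter sites — but 3 suffice.

3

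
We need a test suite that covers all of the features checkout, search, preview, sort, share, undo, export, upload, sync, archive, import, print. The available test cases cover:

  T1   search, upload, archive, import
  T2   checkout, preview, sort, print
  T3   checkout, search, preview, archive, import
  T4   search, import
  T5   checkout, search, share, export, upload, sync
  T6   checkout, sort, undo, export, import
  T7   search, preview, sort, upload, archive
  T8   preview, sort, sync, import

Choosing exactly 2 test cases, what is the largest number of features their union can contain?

9

Choosing T2, T5 covers {checkout, search, preview, sort, share, export, upload, sync, print} — 9 features.
No choice of 2 test cases does better; here undo, archive, import are left uncovered.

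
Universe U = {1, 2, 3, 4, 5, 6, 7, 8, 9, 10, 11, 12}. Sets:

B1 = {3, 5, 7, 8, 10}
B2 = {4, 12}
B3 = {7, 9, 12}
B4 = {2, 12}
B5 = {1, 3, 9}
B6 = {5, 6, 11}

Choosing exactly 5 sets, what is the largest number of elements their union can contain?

Choosing B1, B2, B4, B5, B6 covers {1, 2, 3, 4, 5, 6, 7, 8, 9, 10, 11, 12} — 12 elements.
That is all 12 elements.

12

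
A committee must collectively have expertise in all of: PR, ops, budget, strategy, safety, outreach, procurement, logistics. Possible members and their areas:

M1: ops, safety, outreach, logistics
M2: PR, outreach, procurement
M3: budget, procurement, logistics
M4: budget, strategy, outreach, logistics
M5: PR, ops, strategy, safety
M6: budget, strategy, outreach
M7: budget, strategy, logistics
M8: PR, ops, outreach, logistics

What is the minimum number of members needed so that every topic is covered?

3

M1, M2, M4 together cover {PR, ops, budget, strategy, safety, outreach, procurement, logistics} — every topic.
No 2 of the 8 members cover everything (all 28 pairs fall short), so 3 is minimum.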